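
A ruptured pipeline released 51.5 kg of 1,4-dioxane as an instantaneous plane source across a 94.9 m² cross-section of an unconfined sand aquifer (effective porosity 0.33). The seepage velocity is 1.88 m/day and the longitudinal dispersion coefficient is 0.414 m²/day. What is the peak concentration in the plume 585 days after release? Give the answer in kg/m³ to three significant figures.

0.0298 kg/m³

The peak of an instantaneous 1D plume sits at x = vt; there the Gaussian factor is 1 and C_max = M/(n_e·A·√(4πDt)), where n_e·A is the pore area the mass is dissolved in.
√(4πDt) = √(4π × 0.414 × 585) = 55.17 m, so C_max = 51.5/(0.33 × 94.9 × 55.17) = 0.0298 kg/m³.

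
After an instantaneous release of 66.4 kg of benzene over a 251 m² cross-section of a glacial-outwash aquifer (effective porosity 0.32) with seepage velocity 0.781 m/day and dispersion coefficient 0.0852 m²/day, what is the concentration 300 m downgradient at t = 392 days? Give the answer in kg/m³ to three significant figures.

For an instantaneous plane source, C(x,t) = M/(n_e·A·√(4πDt)) · exp(−(x−vt)²/(4Dt)), with n_e·A the pore (flow) area.
Plume center vt = 0.781 × 392 = 306.152 m, so the well at 300 m is 6.152 m upgradient of the peak.
√(4πDt) = 20.49 m, giving peak height M/(n_e·A·√(4πDt)) = 66.4/(0.32 × 251 × 20.49) = 0.04035 kg/m³.
(x−vt)²/(4Dt) = (-6.152)²/(4 × 0.0852 × 392) = 0.2833; exp(−0.2833) = 0.7533.
C = 0.04035 × 0.7533 = 0.0304 kg/m³.

0.0304 kg/m³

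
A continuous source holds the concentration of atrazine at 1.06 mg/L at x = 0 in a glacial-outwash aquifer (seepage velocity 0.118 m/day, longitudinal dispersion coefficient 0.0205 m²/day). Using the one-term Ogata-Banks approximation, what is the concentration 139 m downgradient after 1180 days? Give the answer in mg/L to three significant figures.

For a continuous step input, C/C₀ ≈ ½·erfc((x−vt)/(2√(Dt))).
vt = 0.118 × 1180 = 139.24 m and 2√(Dt) = 2√(0.0205 × 1180) = 9.837 m.
Argument (x−vt)/(2√(Dt)) = (139 − 139.24)/9.837 = -0.02440; ½·erfc(-0.02440) = 0.5138.
C = 1.06 × 0.5138 = 0.545 mg/L.

0.545 mg/L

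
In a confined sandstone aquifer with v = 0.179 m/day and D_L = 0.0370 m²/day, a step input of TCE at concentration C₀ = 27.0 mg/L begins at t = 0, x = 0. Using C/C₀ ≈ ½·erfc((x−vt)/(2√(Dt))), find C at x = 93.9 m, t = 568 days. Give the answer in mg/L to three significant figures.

For a continuous step input, C/C₀ ≈ ½·erfc((x−vt)/(2√(Dt))).
vt = 0.179 × 568 = 101.672 m and 2√(Dt) = 2√(0.0370 × 568) = 9.169 m.
Argument (x−vt)/(2√(Dt)) = (93.9 − 101.672)/9.169 = -0.8476; ½·erfc(-0.8476) = 0.8847.
C = 27.0 × 0.8847 = 23.9 mg/L.

23.9 mg/L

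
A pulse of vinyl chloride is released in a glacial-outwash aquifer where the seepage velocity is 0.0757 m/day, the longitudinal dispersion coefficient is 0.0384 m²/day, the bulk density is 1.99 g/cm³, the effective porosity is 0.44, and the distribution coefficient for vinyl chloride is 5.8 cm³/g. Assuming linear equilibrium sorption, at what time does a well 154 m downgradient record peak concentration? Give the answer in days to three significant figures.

Retardation factor R = 1 + ρ_b·K_d/n = 1 + 1.99 × 5.8/0.44 = 27.23.
Sorption retards both mechanisms: v_R = v/R = 0.002780 m/day, D_R = D/R = 0.001410 m²/day.
Peak time from v_R²t² + 2D_R t − x² = 0: t = (√(D_R² + v_R²x²) − D_R)/v_R².
√(D_R² + v_R²x²) = √(0.001410² + 0.002780² × 154²) = 0.4281; v_R² = 7.728e-06.
t = (0.4281 − 0.001410)/7.728e-06 = 55200 days.

55200 days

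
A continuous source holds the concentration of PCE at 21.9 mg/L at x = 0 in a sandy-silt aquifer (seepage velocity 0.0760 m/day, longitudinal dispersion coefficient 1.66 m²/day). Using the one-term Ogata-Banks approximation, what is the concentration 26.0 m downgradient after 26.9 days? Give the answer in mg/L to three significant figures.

0.123 mg/L

For a continuous step input, C/C₀ ≈ ½·erfc((x−vt)/(2√(Dt))).
vt = 0.0760 × 26.9 = 2.0444 m and 2√(Dt) = 2√(1.66 × 26.9) = 13.36 m.
Argument (x−vt)/(2√(Dt)) = (26.0 − 2.0444)/13.36 = 1.793; ½·erfc(1.793) = 0.005611.
C = 21.9 × 0.005611 = 0.123 mg/L.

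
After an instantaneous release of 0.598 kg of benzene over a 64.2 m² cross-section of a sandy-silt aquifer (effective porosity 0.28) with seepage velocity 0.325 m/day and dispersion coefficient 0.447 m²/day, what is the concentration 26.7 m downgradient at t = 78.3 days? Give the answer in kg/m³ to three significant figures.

For an instantaneous plane source, C(x,t) = M/(n_e·A·√(4πDt)) · exp(−(x−vt)²/(4Dt)), with n_e·A the pore (flow) area.
Plume center vt = 0.325 × 78.3 = 25.4475 m, so the well at 26.7 m is 1.2525 m downgradient of the peak.
√(4πDt) = 20.97 m, giving peak height M/(n_e·A·√(4πDt)) = 0.598/(0.28 × 64.2 × 20.97) = 0.001586 kg/m³.
(x−vt)²/(4Dt) = (1.2525)²/(4 × 0.447 × 78.3) = 0.01121; exp(−0.01121) = 0.9889.
C = 0.001586 × 0.9889 = 0.00157 kg/m³.

0.00157 kg/m³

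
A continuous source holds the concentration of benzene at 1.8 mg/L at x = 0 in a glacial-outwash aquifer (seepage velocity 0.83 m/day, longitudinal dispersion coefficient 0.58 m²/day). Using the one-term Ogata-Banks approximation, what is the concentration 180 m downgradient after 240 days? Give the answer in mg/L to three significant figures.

1.58 mg/L

For a continuous step input, C/C₀ ≈ ½·erfc((x−vt)/(2√(Dt))).
vt = 0.83 × 240 = 199.2 m and 2√(Dt) = 2√(0.58 × 240) = 23.60 m.
Argument (x−vt)/(2√(Dt)) = (180 − 199.2)/23.60 = -0.8136; ½·erfc(-0.8136) = 0.8751.
C = 1.8 × 0.8751 = 1.58 mg/L.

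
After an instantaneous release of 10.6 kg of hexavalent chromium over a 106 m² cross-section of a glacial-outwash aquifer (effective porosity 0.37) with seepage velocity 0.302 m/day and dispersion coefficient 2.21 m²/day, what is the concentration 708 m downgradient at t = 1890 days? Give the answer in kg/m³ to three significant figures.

For an instantaneous plane source, C(x,t) = M/(n_e·A·√(4πDt)) · exp(−(x−vt)²/(4Dt)), with n_e·A the pore (flow) area.
Plume center vt = 0.302 × 1890 = 570.78 m, so the well at 708 m is 137.22 m downgradient of the peak.
√(4πDt) = 229.1 m, giving peak height M/(n_e·A·√(4πDt)) = 10.6/(0.37 × 106 × 229.1) = 0.001180 kg/m³.
(x−vt)²/(4Dt) = (137.22)²/(4 × 2.21 × 1890) = 1.127; exp(−1.127) = 0.3240.
C = 0.001180 × 0.3240 = 0.000382 kg/m³.

0.000382 kg/m³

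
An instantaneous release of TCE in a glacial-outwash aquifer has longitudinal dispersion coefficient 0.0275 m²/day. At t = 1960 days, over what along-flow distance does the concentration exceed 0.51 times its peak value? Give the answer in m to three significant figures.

The plume is Gaussian with σ = √(2Dt) = √(2 × 0.0275 × 1960) = 10.38 m.
C/C_peak = exp(−Δx²/(2σ²)) = 0.51 ⇒ Δx = σ·√(−2 ln 0.51) = 10.38 × 1.160 = 12.04 m.
Width = 2Δx = 24.1 m.

24.1 m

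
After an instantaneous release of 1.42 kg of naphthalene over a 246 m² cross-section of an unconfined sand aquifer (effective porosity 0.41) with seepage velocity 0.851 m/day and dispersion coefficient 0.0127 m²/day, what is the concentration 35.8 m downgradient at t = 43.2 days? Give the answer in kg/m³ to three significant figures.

For an instantaneous plane source, C(x,t) = M/(n_e·A·√(4πDt)) · exp(−(x−vt)²/(4Dt)), with n_e·A the pore (flow) area.
Plume center vt = 0.851 × 43.2 = 36.7632 m, so the well at 35.8 m is 0.9632 m upgradient of the peak.
√(4πDt) = 2.626 m, giving peak height M/(n_e·A·√(4πDt)) = 1.42/(0.41 × 246 × 2.626) = 0.005361 kg/m³.
(x−vt)²/(4Dt) = (-0.9632)²/(4 × 0.0127 × 43.2) = 0.4228; exp(−0.4228) = 0.6552.
C = 0.005361 × 0.6552 = 0.00351 kg/m³.

0.00351 kg/m³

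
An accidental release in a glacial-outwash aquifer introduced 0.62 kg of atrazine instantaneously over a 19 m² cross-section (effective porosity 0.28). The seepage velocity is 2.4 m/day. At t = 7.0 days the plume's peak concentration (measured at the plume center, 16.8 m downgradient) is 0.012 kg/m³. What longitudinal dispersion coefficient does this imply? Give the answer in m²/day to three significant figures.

1.07 m²/day

At the plume center C_max = M/(n_e·A·√(4πDt)), so D = M²/(4πt·(n_e·A·C_max)²).
n_e·A·C_max = 0.28 × 19 × 0.012 = 0.06384 kg/m.
D = 0.62²/(4π × 7.0 × 0.06384²) = 1.07 m²/day.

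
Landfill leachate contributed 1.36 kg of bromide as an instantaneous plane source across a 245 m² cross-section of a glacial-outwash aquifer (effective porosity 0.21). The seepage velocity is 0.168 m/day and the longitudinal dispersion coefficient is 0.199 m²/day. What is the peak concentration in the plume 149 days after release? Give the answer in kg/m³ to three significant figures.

0.00137 kg/m³

The peak of an instantaneous 1D plume sits at x = vt; there the Gaussian factor is 1 and C_max = M/(n_e·A·√(4πDt)), where n_e·A is the pore area the mass is dissolved in.
√(4πDt) = √(4π × 0.199 × 149) = 19.30 m, so C_max = 1.36/(0.21 × 245 × 19.30) = 0.00137 kg/m³.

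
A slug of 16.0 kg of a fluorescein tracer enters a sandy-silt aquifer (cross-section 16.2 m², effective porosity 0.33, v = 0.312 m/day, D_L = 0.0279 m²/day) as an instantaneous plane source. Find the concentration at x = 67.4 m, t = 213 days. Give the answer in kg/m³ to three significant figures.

For an instantaneous plane source, C(x,t) = M/(n_e·A·√(4πDt)) · exp(−(x−vt)²/(4Dt)), with n_e·A the pore (flow) area.
Plume center vt = 0.312 × 213 = 66.456 m, so the well at 67.4 m is 0.944 m downgradient of the peak.
√(4πDt) = 8.642 m, giving peak height M/(n_e·A·√(4πDt)) = 16.0/(0.33 × 16.2 × 8.642) = 0.3463 kg/m³.
(x−vt)²/(4Dt) = (0.944)²/(4 × 0.0279 × 213) = 0.03749; exp(−0.03749) = 0.9632.
C = 0.3463 × 0.9632 = 0.334 kg/m³.

0.334 kg/m³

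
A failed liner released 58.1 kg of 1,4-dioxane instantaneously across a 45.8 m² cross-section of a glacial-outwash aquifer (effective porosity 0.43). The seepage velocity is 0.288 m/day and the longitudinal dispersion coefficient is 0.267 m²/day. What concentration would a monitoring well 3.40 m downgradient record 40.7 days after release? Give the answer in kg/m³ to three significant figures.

For an instantaneous plane source, C(x,t) = M/(n_e·A·√(4πDt)) · exp(−(x−vt)²/(4Dt)), with n_e·A the pore (flow) area.
Plume center vt = 0.288 × 40.7 = 11.7216 m, so the well at 3.40 m is 8.3216 m upgradient of the peak.
√(4πDt) = 11.69 m, giving peak height M/(n_e·A·√(4πDt)) = 58.1/(0.43 × 45.8 × 11.69) = 0.2524 kg/m³.
(x−vt)²/(4Dt) = (-8.3216)²/(4 × 0.267 × 40.7) = 1.593; exp(−1.593) = 0.2033.
C = 0.2524 × 0.2033 = 0.0513 kg/m³.

0.0513 kg/m³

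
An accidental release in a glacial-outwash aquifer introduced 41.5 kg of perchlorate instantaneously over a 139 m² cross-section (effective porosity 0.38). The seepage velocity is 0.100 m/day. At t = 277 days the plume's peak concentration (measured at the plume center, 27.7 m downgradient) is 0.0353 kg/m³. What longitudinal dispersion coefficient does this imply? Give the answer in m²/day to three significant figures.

0.142 m²/day

At the plume center C_max = M/(n_e·A·√(4πDt)), so D = M²/(4πt·(n_e·A·C_max)²).
n_e·A·C_max = 0.38 × 139 × 0.0353 = 1.865 kg/m.
D = 41.5²/(4π × 277 × 1.865²) = 0.142 m²/day.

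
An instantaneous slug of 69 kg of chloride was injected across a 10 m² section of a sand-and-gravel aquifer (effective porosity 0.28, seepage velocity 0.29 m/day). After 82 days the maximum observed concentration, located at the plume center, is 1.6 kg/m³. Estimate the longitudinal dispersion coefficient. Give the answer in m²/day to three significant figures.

At the plume center C_max = M/(n_e·A·√(4πDt)), so D = M²/(4πt·(n_e·A·C_max)²).
n_e·A·C_max = 0.28 × 10 × 1.6 = 4.480 kg/m.
D = 69²/(4π × 82 × 4.480²) = 0.230 m²/day.

0.230 m²/day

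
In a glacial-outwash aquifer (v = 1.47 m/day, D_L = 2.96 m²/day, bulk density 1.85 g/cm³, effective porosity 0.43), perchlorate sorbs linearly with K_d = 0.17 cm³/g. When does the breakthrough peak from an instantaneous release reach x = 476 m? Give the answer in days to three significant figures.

558 days

Retardation factor R = 1 + ρ_b·K_d/n = 1 + 1.85 × 0.17/0.43 = 1.731.
Sorption retards both mechanisms: v_R = v/R = 0.8492 m/day, D_R = D/R = 1.710 m²/day.
Peak time from v_R²t² + 2D_R t − x² = 0: t = (√(D_R² + v_R²x²) − D_R)/v_R².
√(D_R² + v_R²x²) = √(1.710² + 0.8492² × 476²) = 404.2; v_R² = 0.7211.
t = (404.2 − 1.710)/0.7211 = 558 days.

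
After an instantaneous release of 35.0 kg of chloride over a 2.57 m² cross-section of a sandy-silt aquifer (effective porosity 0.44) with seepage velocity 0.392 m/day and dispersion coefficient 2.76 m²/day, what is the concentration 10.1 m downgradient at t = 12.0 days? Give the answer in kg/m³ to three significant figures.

For an instantaneous plane source, C(x,t) = M/(n_e·A·√(4πDt)) · exp(−(x−vt)²/(4Dt)), with n_e·A the pore (flow) area.
Plume center vt = 0.392 × 12.0 = 4.704 m, so the well at 10.1 m is 5.396 m downgradient of the peak.
√(4πDt) = 20.40 m, giving peak height M/(n_e·A·√(4πDt)) = 35.0/(0.44 × 2.57 × 20.40) = 1.517 kg/m³.
(x−vt)²/(4Dt) = (5.396)²/(4 × 2.76 × 12.0) = 0.2198; exp(−0.2198) = 0.8027.
C = 1.517 × 0.8027 = 1.22 kg/m³.

1.22 kg/m³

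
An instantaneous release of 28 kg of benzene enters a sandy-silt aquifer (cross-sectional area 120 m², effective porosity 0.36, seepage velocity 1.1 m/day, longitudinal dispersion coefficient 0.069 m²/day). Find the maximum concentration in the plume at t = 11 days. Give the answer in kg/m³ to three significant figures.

0.210 kg/m³

The peak of an instantaneous 1D plume sits at x = vt; there the Gaussian factor is 1 and C_max = M/(n_e·A·√(4πDt)), where n_e·A is the pore area the mass is dissolved in.
√(4πDt) = √(4π × 0.069 × 11) = 3.088 m, so C_max = 28/(0.36 × 120 × 3.088) = 0.210 kg/m³.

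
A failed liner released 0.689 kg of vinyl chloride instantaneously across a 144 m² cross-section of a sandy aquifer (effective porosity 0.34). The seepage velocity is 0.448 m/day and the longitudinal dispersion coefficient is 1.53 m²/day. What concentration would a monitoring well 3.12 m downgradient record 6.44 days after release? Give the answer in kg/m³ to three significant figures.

For an instantaneous plane source, C(x,t) = M/(n_e·A·√(4πDt)) · exp(−(x−vt)²/(4Dt)), with n_e·A the pore (flow) area.
Plume center vt = 0.448 × 6.44 = 2.88512 m, so the well at 3.12 m is 0.23488 m downgradient of the peak.
√(4πDt) = 11.13 m, giving peak height M/(n_e·A·√(4πDt)) = 0.689/(0.34 × 144 × 11.13) = 0.001264 kg/m³.
(x−vt)²/(4Dt) = (0.23488)²/(4 × 1.53 × 6.44) = 0.001400; exp(−0.001400) = 0.9986.
C = 0.001264 × 0.9986 = 0.00126 kg/m³.

0.00126 kg/m³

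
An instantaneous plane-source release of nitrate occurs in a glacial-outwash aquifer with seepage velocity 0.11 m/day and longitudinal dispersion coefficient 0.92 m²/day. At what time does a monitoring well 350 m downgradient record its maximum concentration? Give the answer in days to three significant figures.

For the 1D instantaneous-source solution, setting ∂C/∂t = 0 at fixed x gives v²t² + 2Dt − x² = 0, so t = (√(D² + v²x²) − D)/v².
√(D² + v²x²) = √(0.92² + 0.11² × 350²) = 38.51; v² = 0.0121.
t = (38.51 − 0.92)/0.0121 = 3110 days (vs. the pure-advection estimate x/v = 3180 d).

3110 days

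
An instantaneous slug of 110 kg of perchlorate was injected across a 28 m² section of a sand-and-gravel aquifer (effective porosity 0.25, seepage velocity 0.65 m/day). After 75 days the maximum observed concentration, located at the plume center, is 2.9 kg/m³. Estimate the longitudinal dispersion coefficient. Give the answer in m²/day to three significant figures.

At the plume center C_max = M/(n_e·A·√(4πDt)), so D = M²/(4πt·(n_e·A·C_max)²).
n_e·A·C_max = 0.25 × 28 × 2.9 = 20.30 kg/m.
D = 110²/(4π × 75 × 20.30²) = 0.0312 m²/day.

0.0312 m²/day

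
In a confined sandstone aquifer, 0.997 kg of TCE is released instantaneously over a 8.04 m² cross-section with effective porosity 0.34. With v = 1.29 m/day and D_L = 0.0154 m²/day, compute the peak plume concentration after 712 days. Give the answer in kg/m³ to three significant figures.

The peak of an instantaneous 1D plume sits at x = vt; there the Gaussian factor is 1 and C_max = M/(n_e·A·√(4πDt)), where n_e·A is the pore area the mass is dissolved in.
√(4πDt) = √(4π × 0.0154 × 712) = 11.74 m, so C_max = 0.997/(0.34 × 8.04 × 11.74) = 0.0311 kg/m³.

0.0311 kg/m³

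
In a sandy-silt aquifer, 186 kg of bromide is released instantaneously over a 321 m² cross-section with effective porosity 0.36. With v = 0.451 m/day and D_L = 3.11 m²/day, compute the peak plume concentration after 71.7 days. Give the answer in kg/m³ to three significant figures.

0.0304 kg/m³

The peak of an instantaneous 1D plume sits at x = vt; there the Gaussian factor is 1 and C_max = M/(n_e·A·√(4πDt)), where n_e·A is the pore area the mass is dissolved in.
√(4πDt) = √(4π × 3.11 × 71.7) = 52.94 m, so C_max = 186/(0.36 × 321 × 52.94) = 0.0304 kg/m³.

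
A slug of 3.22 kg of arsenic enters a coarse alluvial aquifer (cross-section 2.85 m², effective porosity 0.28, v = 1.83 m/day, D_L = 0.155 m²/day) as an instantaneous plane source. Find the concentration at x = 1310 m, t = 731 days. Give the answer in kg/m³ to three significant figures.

For an instantaneous plane source, C(x,t) = M/(n_e·A·√(4πDt)) · exp(−(x−vt)²/(4Dt)), with n_e·A the pore (flow) area.
Plume center vt = 1.83 × 731 = 1337.73 m, so the well at 1310 m is 27.73 m upgradient of the peak.
√(4πDt) = 37.73 m, giving peak height M/(n_e·A·√(4πDt)) = 3.22/(0.28 × 2.85 × 37.73) = 0.1069 kg/m³.
(x−vt)²/(4Dt) = (-27.73)²/(4 × 0.155 × 731) = 1.697; exp(−1.697) = 0.1832.
C = 0.1069 × 0.1832 = 0.0196 kg/m³.

0.0196 kg/m³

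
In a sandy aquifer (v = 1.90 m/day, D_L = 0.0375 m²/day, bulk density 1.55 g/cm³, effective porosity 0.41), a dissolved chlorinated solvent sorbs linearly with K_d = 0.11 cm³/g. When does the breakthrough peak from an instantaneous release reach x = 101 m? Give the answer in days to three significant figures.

Retardation factor R = 1 + ρ_b·K_d/n = 1 + 1.55 × 0.11/0.41 = 1.416.
Sorption retards both mechanisms: v_R = v/R = 1.342 m/day, D_R = D/R = 0.02648 m²/day.
Peak time from v_R²t² + 2D_R t − x² = 0: t = (√(D_R² + v_R²x²) − D_R)/v_R².
√(D_R² + v_R²x²) = √(0.02648² + 1.342² × 101²) = 135.5; v_R² = 1.801.
t = (135.5 − 0.02648)/1.801 = 75.2 days.

75.2 days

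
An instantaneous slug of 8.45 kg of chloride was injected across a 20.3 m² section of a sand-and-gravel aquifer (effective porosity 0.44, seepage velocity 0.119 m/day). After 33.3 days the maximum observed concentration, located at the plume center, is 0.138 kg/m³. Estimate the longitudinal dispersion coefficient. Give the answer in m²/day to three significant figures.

0.112 m²/day

At the plume center C_max = M/(n_e·A·√(4πDt)), so D = M²/(4πt·(n_e·A·C_max)²).
n_e·A·C_max = 0.44 × 20.3 × 0.138 = 1.233 kg/m.
D = 8.45²/(4π × 33.3 × 1.233²) = 0.112 m²/day.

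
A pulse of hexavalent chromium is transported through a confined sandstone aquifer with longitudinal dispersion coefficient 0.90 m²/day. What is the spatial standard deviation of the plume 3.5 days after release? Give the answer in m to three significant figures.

2.51 m

Dispersive spreading gives a Gaussian with σ² = 2Dt; advection only shifts the center.
σ = √(2 × 0.90 × 3.5) = 2.51 m.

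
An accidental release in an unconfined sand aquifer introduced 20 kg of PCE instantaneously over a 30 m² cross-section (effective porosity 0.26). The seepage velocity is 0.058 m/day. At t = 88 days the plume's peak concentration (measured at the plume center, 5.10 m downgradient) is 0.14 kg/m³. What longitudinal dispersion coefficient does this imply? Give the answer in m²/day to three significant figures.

0.303 m²/day

At the plume center C_max = M/(n_e·A·√(4πDt)), so D = M²/(4πt·(n_e·A·C_max)²).
n_e·A·C_max = 0.26 × 30 × 0.14 = 1.092 kg/m.
D = 20²/(4π × 88 × 1.092²) = 0.303 m²/day.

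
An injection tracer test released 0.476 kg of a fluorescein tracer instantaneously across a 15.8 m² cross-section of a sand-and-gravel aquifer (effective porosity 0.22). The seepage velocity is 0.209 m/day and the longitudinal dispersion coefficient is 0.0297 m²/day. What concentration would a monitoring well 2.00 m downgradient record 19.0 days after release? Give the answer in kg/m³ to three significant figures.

For an instantaneous plane source, C(x,t) = M/(n_e·A·√(4πDt)) · exp(−(x−vt)²/(4Dt)), with n_e·A the pore (flow) area.
Plume center vt = 0.209 × 19.0 = 3.971 m, so the well at 2.00 m is 1.971 m upgradient of the peak.
√(4πDt) = 2.663 m, giving peak height M/(n_e·A·√(4πDt)) = 0.476/(0.22 × 15.8 × 2.663) = 0.05142 kg/m³.
(x−vt)²/(4Dt) = (-1.971)²/(4 × 0.0297 × 19.0) = 1.721; exp(−1.721) = 0.1789.
C = 0.05142 × 0.1789 = 0.00920 kg/m³.

0.00920 kg/m³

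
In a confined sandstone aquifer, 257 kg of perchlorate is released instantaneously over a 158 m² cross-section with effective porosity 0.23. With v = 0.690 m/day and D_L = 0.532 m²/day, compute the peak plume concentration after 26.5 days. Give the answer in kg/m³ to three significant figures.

0.531 kg/m³

The peak of an instantaneous 1D plume sits at x = vt; there the Gaussian factor is 1 and C_max = M/(n_e·A·√(4πDt)), where n_e·A is the pore area the mass is dissolved in.
√(4πDt) = √(4π × 0.532 × 26.5) = 13.31 m, so C_max = 257/(0.23 × 158 × 13.31) = 0.531 kg/m³.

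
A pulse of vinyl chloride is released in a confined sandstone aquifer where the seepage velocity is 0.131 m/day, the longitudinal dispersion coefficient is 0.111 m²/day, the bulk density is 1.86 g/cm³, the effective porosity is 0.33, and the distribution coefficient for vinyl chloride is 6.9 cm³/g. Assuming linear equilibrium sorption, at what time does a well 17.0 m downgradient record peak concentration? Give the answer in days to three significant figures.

4930 days

Retardation factor R = 1 + ρ_b·K_d/n = 1 + 1.86 × 6.9/0.33 = 39.89.
Sorption retards both mechanisms: v_R = v/R = 0.003284 m/day, D_R = D/R = 0.002783 m²/day.
Peak time from v_R²t² + 2D_R t − x² = 0: t = (√(D_R² + v_R²x²) − D_R)/v_R².
√(D_R² + v_R²x²) = √(0.002783² + 0.003284² × 17.0²) = 0.05590; v_R² = 1.078e-05.
t = (0.05590 − 0.002783)/1.078e-05 = 4930 days.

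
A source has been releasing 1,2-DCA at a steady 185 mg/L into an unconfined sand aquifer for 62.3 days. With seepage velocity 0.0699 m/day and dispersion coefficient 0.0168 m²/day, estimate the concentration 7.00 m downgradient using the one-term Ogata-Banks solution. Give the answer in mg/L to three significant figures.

For a continuous step input, C/C₀ ≈ ½·erfc((x−vt)/(2√(Dt))).
vt = 0.0699 × 62.3 = 4.35477 m and 2√(Dt) = 2√(0.0168 × 62.3) = 2.046 m.
Argument (x−vt)/(2√(Dt)) = (7.00 − 4.35477)/2.046 = 1.293; ½·erfc(1.293) = 0.03373.
C = 185 × 0.03373 = 6.24 mg/L.

6.24 mg/L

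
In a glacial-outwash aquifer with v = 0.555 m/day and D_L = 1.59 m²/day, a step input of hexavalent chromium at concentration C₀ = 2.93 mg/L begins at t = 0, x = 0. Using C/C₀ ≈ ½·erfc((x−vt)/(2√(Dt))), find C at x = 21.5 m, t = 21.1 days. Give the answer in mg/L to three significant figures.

For a continuous step input, C/C₀ ≈ ½·erfc((x−vt)/(2√(Dt))).
vt = 0.555 × 21.1 = 11.7105 m and 2√(Dt) = 2√(1.59 × 21.1) = 11.58 m.
Argument (x−vt)/(2√(Dt)) = (21.5 − 11.7105)/11.58 = 0.8454; ½·erfc(0.8454) = 0.1159.
C = 2.93 × 0.1159 = 0.340 mg/L.

0.340 mg/L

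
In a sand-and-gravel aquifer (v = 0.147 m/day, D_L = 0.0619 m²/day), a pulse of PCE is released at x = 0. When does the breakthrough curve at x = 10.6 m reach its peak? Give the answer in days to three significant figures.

69.3 days

For the 1D instantaneous-source solution, setting ∂C/∂t = 0 at fixed x gives v²t² + 2Dt − x² = 0, so t = (√(D² + v²x²) − D)/v².
√(D² + v²x²) = √(0.0619² + 0.147² × 10.6²) = 1.559; v² = 0.021609.
t = (1.559 − 0.0619)/0.021609 = 69.3 days (vs. the pure-advection estimate x/v = 72.1 d).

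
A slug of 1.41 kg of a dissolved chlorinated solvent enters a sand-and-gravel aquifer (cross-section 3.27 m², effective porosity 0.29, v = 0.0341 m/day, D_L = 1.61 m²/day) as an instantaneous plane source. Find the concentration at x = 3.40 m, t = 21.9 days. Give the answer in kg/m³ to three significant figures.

0.0672 kg/m³

For an instantaneous plane source, C(x,t) = M/(n_e·A·√(4πDt)) · exp(−(x−vt)²/(4Dt)), with n_e·A the pore (flow) area.
Plume center vt = 0.0341 × 21.9 = 0.74679 m, so the well at 3.40 m is 2.65321 m downgradient of the peak.
√(4πDt) = 21.05 m, giving peak height M/(n_e·A·√(4πDt)) = 1.41/(0.29 × 3.27 × 21.05) = 0.07064 kg/m³.
(x−vt)²/(4Dt) = (2.65321)²/(4 × 1.61 × 21.9) = 0.04991; exp(−0.04991) = 0.9513.
C = 0.07064 × 0.9513 = 0.0672 kg/m³.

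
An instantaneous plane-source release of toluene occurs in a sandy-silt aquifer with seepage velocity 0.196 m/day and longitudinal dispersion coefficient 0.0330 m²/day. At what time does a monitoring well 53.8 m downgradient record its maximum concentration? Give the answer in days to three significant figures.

274 days

For the 1D instantaneous-source solution, setting ∂C/∂t = 0 at fixed x gives v²t² + 2Dt − x² = 0, so t = (√(D² + v²x²) − D)/v².
√(D² + v²x²) = √(0.0330² + 0.196² × 53.8²) = 10.54; v² = 0.038416.
t = (10.54 − 0.0330)/0.038416 = 274 days (vs. the pure-advection estimate x/v = 274 d).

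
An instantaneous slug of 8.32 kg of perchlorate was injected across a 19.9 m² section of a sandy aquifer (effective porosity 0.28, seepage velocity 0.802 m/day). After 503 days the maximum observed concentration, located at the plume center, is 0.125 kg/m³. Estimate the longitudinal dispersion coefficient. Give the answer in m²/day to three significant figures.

At the plume center C_max = M/(n_e·A·√(4πDt)), so D = M²/(4πt·(n_e·A·C_max)²).
n_e·A·C_max = 0.28 × 19.9 × 0.125 = 0.6965 kg/m.
D = 8.32²/(4π × 503 × 0.6965²) = 0.0226 m²/day.

0.0226 m²/day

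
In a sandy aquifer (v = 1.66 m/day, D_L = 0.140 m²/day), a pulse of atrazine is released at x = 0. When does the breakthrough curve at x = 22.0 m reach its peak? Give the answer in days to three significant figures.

For the 1D instantaneous-source solution, setting ∂C/∂t = 0 at fixed x gives v²t² + 2Dt − x² = 0, so t = (√(D² + v²x²) − D)/v².
√(D² + v²x²) = √(0.140² + 1.66² × 22.0²) = 36.52; v² = 2.7556.
t = (36.52 − 0.140)/2.7556 = 13.2 days (vs. the pure-advection estimate x/v = 13.3 d).

13.2 days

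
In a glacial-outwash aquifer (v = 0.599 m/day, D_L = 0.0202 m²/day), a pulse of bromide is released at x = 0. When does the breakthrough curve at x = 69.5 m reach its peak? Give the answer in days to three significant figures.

For the 1D instantaneous-source solution, setting ∂C/∂t = 0 at fixed x gives v²t² + 2Dt − x² = 0, so t = (√(D² + v²x²) − D)/v².
√(D² + v²x²) = √(0.0202² + 0.599² × 69.5²) = 41.63; v² = 0.358801.
t = (41.63 − 0.0202)/0.358801 = 116 days (vs. the pure-advection estimate x/v = 116 d).

116 days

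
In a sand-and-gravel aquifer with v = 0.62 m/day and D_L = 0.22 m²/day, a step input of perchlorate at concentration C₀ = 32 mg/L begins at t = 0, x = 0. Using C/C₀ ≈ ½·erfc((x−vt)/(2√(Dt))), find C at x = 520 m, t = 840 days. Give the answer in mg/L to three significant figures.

16.5 mg/L

For a continuous step input, C/C₀ ≈ ½·erfc((x−vt)/(2√(Dt))).
vt = 0.62 × 840 = 520.8 m and 2√(Dt) = 2√(0.22 × 840) = 27.19 m.
Argument (x−vt)/(2√(Dt)) = (520 − 520.8)/27.19 = -0.02942; ½·erfc(-0.02942) = 0.5166.
C = 32 × 0.5166 = 16.5 mg/L.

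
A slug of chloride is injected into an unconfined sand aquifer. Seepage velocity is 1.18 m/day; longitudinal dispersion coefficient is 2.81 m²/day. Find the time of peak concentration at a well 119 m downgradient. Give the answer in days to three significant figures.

For the 1D instantaneous-source solution, setting ∂C/∂t = 0 at fixed x gives v²t² + 2Dt − x² = 0, so t = (√(D² + v²x²) − D)/v².
√(D² + v²x²) = √(2.81² + 1.18² × 119²) = 140.4; v² = 1.3924.
t = (140.4 − 2.81)/1.3924 = 98.8 days (vs. the pure-advection estimate x/v = 101 d).

98.8 days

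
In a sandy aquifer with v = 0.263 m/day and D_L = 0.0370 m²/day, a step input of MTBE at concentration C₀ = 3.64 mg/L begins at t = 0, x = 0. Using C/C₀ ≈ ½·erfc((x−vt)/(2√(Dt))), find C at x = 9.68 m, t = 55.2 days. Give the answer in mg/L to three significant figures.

For a continuous step input, C/C₀ ≈ ½·erfc((x−vt)/(2√(Dt))).
vt = 0.263 × 55.2 = 14.5176 m and 2√(Dt) = 2√(0.0370 × 55.2) = 2.858 m.
Argument (x−vt)/(2√(Dt)) = (9.68 − 14.5176)/2.858 = -1.693; ½·erfc(-1.693) = 0.9917.
C = 3.64 × 0.9917 = 3.61 mg/L.

3.61 mg/L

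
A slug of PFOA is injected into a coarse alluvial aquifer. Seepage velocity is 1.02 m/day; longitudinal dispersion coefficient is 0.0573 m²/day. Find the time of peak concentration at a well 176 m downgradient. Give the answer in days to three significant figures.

For the 1D instantaneous-source solution, setting ∂C/∂t = 0 at fixed x gives v²t² + 2Dt − x² = 0, so t = (√(D² + v²x²) − D)/v².
√(D² + v²x²) = √(0.0573² + 1.02² × 176²) = 179.5; v² = 1.0404.
t = (179.5 − 0.0573)/1.0404 = 172 days (vs. the pure-advection estimate x/v = 173 d).

172 days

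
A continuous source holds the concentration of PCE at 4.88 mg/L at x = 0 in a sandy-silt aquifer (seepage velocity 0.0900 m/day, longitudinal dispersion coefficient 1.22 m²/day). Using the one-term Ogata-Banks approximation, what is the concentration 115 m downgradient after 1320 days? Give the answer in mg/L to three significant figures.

For a continuous step input, C/C₀ ≈ ½·erfc((x−vt)/(2√(Dt))).
vt = 0.0900 × 1320 = 118.8 m and 2√(Dt) = 2√(1.22 × 1320) = 80.26 m.
Argument (x−vt)/(2√(Dt)) = (115 − 118.8)/80.26 = -0.04735; ½·erfc(-0.04735) = 0.5267.
C = 4.88 × 0.5267 = 2.57 mg/L.

2.57 mg/L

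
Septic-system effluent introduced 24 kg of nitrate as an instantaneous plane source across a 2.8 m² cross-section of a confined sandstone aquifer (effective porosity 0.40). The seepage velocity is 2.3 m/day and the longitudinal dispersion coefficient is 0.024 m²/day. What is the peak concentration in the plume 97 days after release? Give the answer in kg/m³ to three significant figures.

3.96 kg/m³

The peak of an instantaneous 1D plume sits at x = vt; there the Gaussian factor is 1 and C_max = M/(n_e·A·√(4πDt)), where n_e·A is the pore area the mass is dissolved in.
√(4πDt) = √(4π × 0.024 × 97) = 5.409 m, so C_max = 24/(0.40 × 2.8 × 5.409) = 3.96 kg/m³.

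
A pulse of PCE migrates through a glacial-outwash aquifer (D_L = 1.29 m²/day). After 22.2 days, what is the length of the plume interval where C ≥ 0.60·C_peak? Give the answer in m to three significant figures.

15.3 m

The plume is Gaussian with σ = √(2Dt) = √(2 × 1.29 × 22.2) = 7.568 m.
C/C_peak = exp(−Δx²/(2σ²)) = 0.60 ⇒ Δx = σ·√(−2 ln 0.60) = 7.568 × 1.011 = 7.651 m.
Width = 2Δx = 15.3 m.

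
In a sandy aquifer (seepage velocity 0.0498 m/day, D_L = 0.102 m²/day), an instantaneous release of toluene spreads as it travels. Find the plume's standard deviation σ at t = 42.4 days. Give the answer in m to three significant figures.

2.94 m

Dispersive spreading gives a Gaussian with σ² = 2Dt; advection only shifts the center.
σ = √(2 × 0.102 × 42.4) = 2.94 m.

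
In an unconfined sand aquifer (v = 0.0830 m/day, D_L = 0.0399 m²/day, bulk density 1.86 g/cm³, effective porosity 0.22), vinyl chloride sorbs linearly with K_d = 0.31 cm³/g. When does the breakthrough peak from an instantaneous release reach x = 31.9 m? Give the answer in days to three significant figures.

Retardation factor R = 1 + ρ_b·K_d/n = 1 + 1.86 × 0.31/0.22 = 3.621.
Sorption retards both mechanisms: v_R = v/R = 0.02292 m/day, D_R = D/R = 0.01102 m²/day.
Peak time from v_R²t² + 2D_R t − x² = 0: t = (√(D_R² + v_R²x²) − D_R)/v_R².
√(D_R² + v_R²x²) = √(0.01102² + 0.02292² × 31.9²) = 0.7312; v_R² = 0.0005253.
t = (0.7312 − 0.01102)/0.0005253 = 1370 days.

1370 days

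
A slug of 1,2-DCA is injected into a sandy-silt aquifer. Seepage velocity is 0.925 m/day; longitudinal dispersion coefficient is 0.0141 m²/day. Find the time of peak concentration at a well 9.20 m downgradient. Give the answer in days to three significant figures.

For the 1D instantaneous-source solution, setting ∂C/∂t = 0 at fixed x gives v²t² + 2Dt − x² = 0, so t = (√(D² + v²x²) − D)/v².
√(D² + v²x²) = √(0.0141² + 0.925² × 9.20²) = 8.510; v² = 0.855625.
t = (8.510 − 0.0141)/0.855625 = 9.93 days (vs. the pure-advection estimate x/v = 9.95 d).

9.93 days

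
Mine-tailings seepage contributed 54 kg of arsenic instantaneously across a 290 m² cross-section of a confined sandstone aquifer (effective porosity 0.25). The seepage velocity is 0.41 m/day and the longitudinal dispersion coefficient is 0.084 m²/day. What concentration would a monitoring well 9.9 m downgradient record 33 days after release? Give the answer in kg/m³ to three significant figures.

For an instantaneous plane source, C(x,t) = M/(n_e·A·√(4πDt)) · exp(−(x−vt)²/(4Dt)), with n_e·A the pore (flow) area.
Plume center vt = 0.41 × 33 = 13.53 m, so the well at 9.9 m is 3.63 m upgradient of the peak.
√(4πDt) = 5.902 m, giving peak height M/(n_e·A·√(4πDt)) = 54/(0.25 × 290 × 5.902) = 0.1262 kg/m³.
(x−vt)²/(4Dt) = (-3.63)²/(4 × 0.084 × 33) = 1.188; exp(−1.188) = 0.3048.
C = 0.1262 × 0.3048 = 0.0385 kg/m³.

0.0385 kg/m³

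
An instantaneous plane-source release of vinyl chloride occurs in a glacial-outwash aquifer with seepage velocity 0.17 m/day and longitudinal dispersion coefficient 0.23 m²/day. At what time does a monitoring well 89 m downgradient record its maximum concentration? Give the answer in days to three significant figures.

516 days

For the 1D instantaneous-source solution, setting ∂C/∂t = 0 at fixed x gives v²t² + 2Dt − x² = 0, so t = (√(D² + v²x²) − D)/v².
√(D² + v²x²) = √(0.23² + 0.17² × 89²) = 15.13; v² = 0.0289.
t = (15.13 − 0.23)/0.0289 = 516 days (vs. the pure-advection estimate x/v = 524 d).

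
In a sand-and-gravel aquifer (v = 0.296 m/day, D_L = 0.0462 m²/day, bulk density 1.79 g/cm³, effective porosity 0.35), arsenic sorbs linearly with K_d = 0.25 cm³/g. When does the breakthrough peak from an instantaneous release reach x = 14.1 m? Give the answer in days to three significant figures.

Retardation factor R = 1 + ρ_b·K_d/n = 1 + 1.79 × 0.25/0.35 = 2.279.
Sorption retards both mechanisms: v_R = v/R = 0.1299 m/day, D_R = D/R = 0.02027 m²/day.
Peak time from v_R²t² + 2D_R t − x² = 0: t = (√(D_R² + v_R²x²) − D_R)/v_R².
√(D_R² + v_R²x²) = √(0.02027² + 0.1299² × 14.1²) = 1.832; v_R² = 0.01687.
t = (1.832 − 0.02027)/0.01687 = 107 days.

107 days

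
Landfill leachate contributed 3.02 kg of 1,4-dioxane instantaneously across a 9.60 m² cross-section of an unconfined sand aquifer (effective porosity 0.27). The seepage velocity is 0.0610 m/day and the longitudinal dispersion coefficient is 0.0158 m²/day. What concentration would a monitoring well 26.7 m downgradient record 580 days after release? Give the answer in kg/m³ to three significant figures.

For an instantaneous plane source, C(x,t) = M/(n_e·A·√(4πDt)) · exp(−(x−vt)²/(4Dt)), with n_e·A the pore (flow) area.
Plume center vt = 0.0610 × 580 = 35.38 m, so the well at 26.7 m is 8.68 m upgradient of the peak.
√(4πDt) = 10.73 m, giving peak height M/(n_e·A·√(4πDt)) = 3.02/(0.27 × 9.60 × 10.73) = 0.1086 kg/m³.
(x−vt)²/(4Dt) = (-8.68)²/(4 × 0.0158 × 580) = 2.055; exp(−2.055) = 0.1281.
C = 0.1086 × 0.1281 = 0.0139 kg/m³.

0.0139 kg/m³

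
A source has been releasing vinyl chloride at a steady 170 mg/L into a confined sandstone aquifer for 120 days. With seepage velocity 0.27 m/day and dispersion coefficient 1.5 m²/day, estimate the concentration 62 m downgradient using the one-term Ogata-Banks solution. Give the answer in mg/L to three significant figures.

10.1 mg/L

For a continuous step input, C/C₀ ≈ ½·erfc((x−vt)/(2√(Dt))).
vt = 0.27 × 120 = 32.4 m and 2√(Dt) = 2√(1.5 × 120) = 26.83 m.
Argument (x−vt)/(2√(Dt)) = (62 − 32.4)/26.83 = 1.103; ½·erfc(1.103) = 0.05939.
C = 170 × 0.05939 = 10.1 mg/L.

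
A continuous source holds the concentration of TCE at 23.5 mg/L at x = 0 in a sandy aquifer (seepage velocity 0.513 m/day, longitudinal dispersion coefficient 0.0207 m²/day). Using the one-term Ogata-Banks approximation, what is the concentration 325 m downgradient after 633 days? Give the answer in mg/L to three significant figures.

11.3 mg/L

For a continuous step input, C/C₀ ≈ ½·erfc((x−vt)/(2√(Dt))).
vt = 0.513 × 633 = 324.729 m and 2√(Dt) = 2√(0.0207 × 633) = 7.240 m.
Argument (x−vt)/(2√(Dt)) = (325 − 324.729)/7.240 = 0.03743; ½·erfc(0.03743) = 0.4789.
C = 23.5 × 0.4789 = 11.3 mg/L.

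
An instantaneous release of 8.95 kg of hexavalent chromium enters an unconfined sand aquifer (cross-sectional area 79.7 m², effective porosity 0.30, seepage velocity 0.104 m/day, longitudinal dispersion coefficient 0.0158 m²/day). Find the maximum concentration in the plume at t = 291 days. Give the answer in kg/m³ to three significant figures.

0.0492 kg/m³

The peak of an instantaneous 1D plume sits at x = vt; there the Gaussian factor is 1 and C_max = M/(n_e·A·√(4πDt)), where n_e·A is the pore area the mass is dissolved in.
√(4πDt) = √(4π × 0.0158 × 291) = 7.601 m, so C_max = 8.95/(0.30 × 79.7 × 7.601) = 0.0492 kg/m³.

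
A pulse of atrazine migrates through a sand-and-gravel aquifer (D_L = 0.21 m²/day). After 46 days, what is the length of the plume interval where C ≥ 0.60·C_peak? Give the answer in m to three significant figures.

8.89 m

The plume is Gaussian with σ = √(2Dt) = √(2 × 0.21 × 46) = 4.395 m.
C/C_peak = exp(−Δx²/(2σ²)) = 0.60 ⇒ Δx = σ·√(−2 ln 0.60) = 4.395 × 1.011 = 4.443 m.
Width = 2Δx = 8.89 m.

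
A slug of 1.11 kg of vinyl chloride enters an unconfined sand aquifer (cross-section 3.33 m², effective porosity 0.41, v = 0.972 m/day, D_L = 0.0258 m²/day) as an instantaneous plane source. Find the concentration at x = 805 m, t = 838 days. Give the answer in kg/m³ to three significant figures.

0.0172 kg/m³

For an instantaneous plane source, C(x,t) = M/(n_e·A·√(4πDt)) · exp(−(x−vt)²/(4Dt)), with n_e·A the pore (flow) area.
Plume center vt = 0.972 × 838 = 814.536 m, so the well at 805 m is 9.536 m upgradient of the peak.
√(4πDt) = 16.48 m, giving peak height M/(n_e·A·√(4πDt)) = 1.11/(0.41 × 3.33 × 16.48) = 0.04933 kg/m³.
(x−vt)²/(4Dt) = (-9.536)²/(4 × 0.0258 × 838) = 1.051; exp(−1.051) = 0.3496.
C = 0.04933 × 0.3496 = 0.0172 kg/m³.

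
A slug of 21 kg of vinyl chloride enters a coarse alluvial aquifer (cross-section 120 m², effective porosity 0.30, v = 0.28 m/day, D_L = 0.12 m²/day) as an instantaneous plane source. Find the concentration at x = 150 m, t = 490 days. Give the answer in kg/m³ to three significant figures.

0.0107 kg/m³

For an instantaneous plane source, C(x,t) = M/(n_e·A·√(4πDt)) · exp(−(x−vt)²/(4Dt)), with n_e·A the pore (flow) area.
Plume center vt = 0.28 × 490 = 137.2 m, so the well at 150 m is 12.8 m downgradient of the peak.
√(4πDt) = 27.18 m, giving peak height M/(n_e·A·√(4πDt)) = 21/(0.30 × 120 × 27.18) = 0.02146 kg/m³.
(x−vt)²/(4Dt) = (12.8)²/(4 × 0.12 × 490) = 0.6966; exp(−0.6966) = 0.4983.
C = 0.02146 × 0.4983 = 0.0107 kg/m³.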